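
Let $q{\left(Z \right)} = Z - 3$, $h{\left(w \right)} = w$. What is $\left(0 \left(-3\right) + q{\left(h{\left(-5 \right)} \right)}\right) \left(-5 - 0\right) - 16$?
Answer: $24$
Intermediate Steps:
$q{\left(Z \right)} = -3 + Z$
$\left(0 \left(-3\right) + q{\left(h{\left(-5 \right)} \right)}\right) \left(-5 - 0\right) - 16 = \left(0 \left(-3\right) - 8\right) \left(-5 - 0\right) - 16 = \left(0 - 8\right) \left(-5 + 0\right) - 16 = \left(-8\right) \left(-5\right) - 16 = 40 - 16 = 24$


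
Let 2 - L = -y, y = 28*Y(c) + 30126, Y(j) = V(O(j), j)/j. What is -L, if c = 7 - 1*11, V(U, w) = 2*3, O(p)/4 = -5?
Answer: -30086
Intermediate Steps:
O(p) = -20 (O(p) = 4*(-5) = -20)
V(U, w) = 6
c = -4 (c = 7 - 11 = -4)
Y(j) = 6/j
y = 30084 (y = 28*(6/(-4)) + 30126 = 28*(6*(-1/4)) + 30126 = 28*(-3/2) + 30126 = -42 + 30126 = 30084)
L = 30086 (L = 2 - (-1)*30084 = 2 - 1*(-30084) = 2 + 30084 = 30086)
-L = -1*30086 = -30086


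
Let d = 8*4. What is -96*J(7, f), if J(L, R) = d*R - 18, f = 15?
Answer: -44352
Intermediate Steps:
d = 32
J(L, R) = -18 + 32*R (J(L, R) = 32*R - 18 = -18 + 32*R)
-96*J(7, f) = -96*(-18 + 32*15) = -96*(-18 + 480) = -96*462 = -44352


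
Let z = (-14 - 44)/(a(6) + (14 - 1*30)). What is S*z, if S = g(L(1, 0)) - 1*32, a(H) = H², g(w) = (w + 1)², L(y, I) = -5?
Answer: 232/5 ≈ 46.400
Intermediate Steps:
g(w) = (1 + w)²
S = -16 (S = (1 - 5)² - 1*32 = (-4)² - 32 = 16 - 32 = -16)
z = -29/10 (z = (-14 - 44)/(6² + (14 - 1*30)) = -58/(36 + (14 - 30)) = -58/(36 - 16) = -58/20 = -58*1/20 = -29/10 ≈ -2.9000)
S*z = -16*(-29/10) = 232/5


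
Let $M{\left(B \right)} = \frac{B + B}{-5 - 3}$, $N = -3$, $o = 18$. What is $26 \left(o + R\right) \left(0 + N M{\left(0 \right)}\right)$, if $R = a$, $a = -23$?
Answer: $0$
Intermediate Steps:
$R = -23$
$M{\left(B \right)} = - \frac{B}{4}$ ($M{\left(B \right)} = \frac{2 B}{-8} = 2 B \left(- \frac{1}{8}\right) = - \frac{B}{4}$)
$26 \left(o + R\right) \left(0 + N M{\left(0 \right)}\right) = 26 \left(18 - 23\right) \left(0 - 3 \left(\left(- \frac{1}{4}\right) 0\right)\right) = 26 \left(-5\right) \left(0 - 0\right) = - 130 \left(0 + 0\right) = \left(-130\right) 0 = 0$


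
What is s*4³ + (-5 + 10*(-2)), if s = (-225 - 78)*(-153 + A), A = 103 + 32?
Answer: 349031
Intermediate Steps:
A = 135
s = 5454 (s = (-225 - 78)*(-153 + 135) = -303*(-18) = 5454)
s*4³ + (-5 + 10*(-2)) = 5454*4³ + (-5 + 10*(-2)) = 5454*64 + (-5 - 20) = 349056 - 25 = 349031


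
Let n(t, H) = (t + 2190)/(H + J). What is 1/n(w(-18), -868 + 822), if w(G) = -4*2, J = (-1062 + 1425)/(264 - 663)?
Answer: -6239/290206 ≈ -0.021499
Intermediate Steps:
J = -121/133 (J = 363/(-399) = 363*(-1/399) = -121/133 ≈ -0.90977)
w(G) = -8
n(t, H) = (2190 + t)/(-121/133 + H) (n(t, H) = (t + 2190)/(H - 121/133) = (2190 + t)/(-121/133 + H))
1/n(w(-18), -868 + 822) = 1/(133*(2190 - 8)/(-121 + 133*(-868 + 822))) = 1/(133*2182/(-121 + 133*(-46))) = 1/(133*2182/(-121 - 6118)) = 1/(133*2182/(-6239)) = 1/(133*(-1/6239)*2182) = 1/(-290206/6239) = -6239/290206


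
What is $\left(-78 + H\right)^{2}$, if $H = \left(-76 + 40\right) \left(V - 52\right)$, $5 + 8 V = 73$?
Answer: $2214144$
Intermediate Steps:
$V = \frac{17}{2}$ ($V = - \frac{5}{8} + \frac{1}{8} \cdot 73 = - \frac{5}{8} + \frac{73}{8} = \frac{17}{2} \approx 8.5$)
$H = 1566$ ($H = \left(-76 + 40\right) \left(\frac{17}{2} - 52\right) = \left(-36\right) \left(- \frac{87}{2}\right) = 1566$)
$\left(-78 + H\right)^{2} = \left(-78 + 1566\right)^{2} = 1488^{2} = 2214144$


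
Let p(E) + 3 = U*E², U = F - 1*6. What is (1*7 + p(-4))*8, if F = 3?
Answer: -352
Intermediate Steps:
U = -3 (U = 3 - 1*6 = 3 - 6 = -3)
p(E) = -3 - 3*E²
(1*7 + p(-4))*8 = (1*7 + (-3 - 3*(-4)²))*8 = (7 + (-3 - 3*16))*8 = (7 + (-3 - 48))*8 = (7 - 51)*8 = -44*8 = -352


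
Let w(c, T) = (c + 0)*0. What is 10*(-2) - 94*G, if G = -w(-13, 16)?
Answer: -20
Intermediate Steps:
w(c, T) = 0 (w(c, T) = c*0 = 0)
G = 0 (G = -1*0 = 0)
10*(-2) - 94*G = 10*(-2) - 94*0 = -20 + 0 = -20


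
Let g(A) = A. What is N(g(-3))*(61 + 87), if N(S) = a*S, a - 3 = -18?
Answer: 6660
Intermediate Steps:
a = -15 (a = 3 - 18 = -15)
N(S) = -15*S
N(g(-3))*(61 + 87) = (-15*(-3))*(61 + 87) = 45*148 = 6660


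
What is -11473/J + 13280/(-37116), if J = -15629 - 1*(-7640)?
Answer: 26644829/24709977 ≈ 1.0783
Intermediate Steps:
J = -7989 (J = -15629 + 7640 = -7989)
-11473/J + 13280/(-37116) = -11473/(-7989) + 13280/(-37116) = -11473*(-1/7989) + 13280*(-1/37116) = 11473/7989 - 3320/9279 = 26644829/24709977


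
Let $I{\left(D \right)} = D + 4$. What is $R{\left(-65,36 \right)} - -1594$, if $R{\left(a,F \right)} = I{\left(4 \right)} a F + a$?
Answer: $-17191$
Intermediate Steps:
$I{\left(D \right)} = 4 + D$
$R{\left(a,F \right)} = a + 8 F a$ ($R{\left(a,F \right)} = \left(4 + 4\right) a F + a = 8 a F + a = 8 F a + a = a + 8 F a$)
$R{\left(-65,36 \right)} - -1594 = - 65 \left(1 + 8 \cdot 36\right) - -1594 = - 65 \left(1 + 288\right) + 1594 = \left(-65\right) 289 + 1594 = -18785 + 1594 = -17191$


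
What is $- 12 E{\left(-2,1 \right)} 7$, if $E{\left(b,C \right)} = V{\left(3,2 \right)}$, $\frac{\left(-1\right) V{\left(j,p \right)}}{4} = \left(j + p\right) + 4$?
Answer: $3024$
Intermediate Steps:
$V{\left(j,p \right)} = -16 - 4 j - 4 p$ ($V{\left(j,p \right)} = - 4 \left(\left(j + p\right) + 4\right) = - 4 \left(4 + j + p\right) = -16 - 4 j - 4 p$)
$E{\left(b,C \right)} = -36$ ($E{\left(b,C \right)} = -16 - 12 - 8 = -36$)
$- 12 E{\left(-2,1 \right)} 7 = \left(-12\right) \left(-36\right) 7 = 432 \cdot 7 = 3024$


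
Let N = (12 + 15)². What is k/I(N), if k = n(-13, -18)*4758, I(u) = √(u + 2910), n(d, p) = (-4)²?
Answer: 25376*√3639/1213 ≈ 1262.0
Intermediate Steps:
n(d, p) = 16
N = 729 (N = 27² = 729)
I(u) = √(2910 + u)
k = 76128 (k = 16*4758 = 76128)
k/I(N) = 76128/(√(2910 + 729)) = 76128/(√3639) = 76128*(√3639/3639) = 25376*√3639/1213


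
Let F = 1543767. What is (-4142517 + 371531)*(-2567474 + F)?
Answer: 3860384765102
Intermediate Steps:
(-4142517 + 371531)*(-2567474 + F) = (-4142517 + 371531)*(-2567474 + 1543767) = -3770986*(-1023707) = 3860384765102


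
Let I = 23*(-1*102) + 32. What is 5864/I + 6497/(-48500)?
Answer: -149719029/56114500 ≈ -2.6681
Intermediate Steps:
I = -2314 (I = 23*(-102) + 32 = -2346 + 32 = -2314)
5864/I + 6497/(-48500) = 5864/(-2314) + 6497/(-48500) = 5864*(-1/2314) + 6497*(-1/48500) = -2932/1157 - 6497/48500 = -149719029/56114500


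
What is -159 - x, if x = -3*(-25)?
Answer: -234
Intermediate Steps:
x = 75
-159 - x = -159 - 1*75 = -159 - 75 = -234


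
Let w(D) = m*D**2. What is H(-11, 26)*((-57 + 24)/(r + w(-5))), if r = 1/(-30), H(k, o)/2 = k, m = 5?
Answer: 21780/3749 ≈ 5.8095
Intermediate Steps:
H(k, o) = 2*k
w(D) = 5*D**2
r = -1/30 ≈ -0.033333
H(-11, 26)*((-57 + 24)/(r + w(-5))) = (2*(-11))*((-57 + 24)/(-1/30 + 5*(-5)**2)) = -(-726)/(-1/30 + 5*25) = -(-726)/(-1/30 + 125) = -(-726)/3749/30 = -(-726)*30/3749 = -22*(-990/3749) = 21780/3749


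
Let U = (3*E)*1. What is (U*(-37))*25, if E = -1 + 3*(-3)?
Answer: 27750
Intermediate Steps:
E = -10 (E = -1 - 9 = -10)
U = -30 (U = (3*(-10))*1 = -30*1 = -30)
(U*(-37))*25 = -30*(-37)*25 = 1110*25 = 27750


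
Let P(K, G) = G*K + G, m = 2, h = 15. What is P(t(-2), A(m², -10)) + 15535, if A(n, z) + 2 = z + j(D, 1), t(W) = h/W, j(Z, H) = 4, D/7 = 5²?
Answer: 15587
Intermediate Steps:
D = 175 (D = 7*5² = 7*25 = 175)
t(W) = 15/W
A(n, z) = 2 + z (A(n, z) = -2 + (z + 4) = -2 + (4 + z) = 2 + z)
P(K, G) = G + G*K
P(t(-2), A(m², -10)) + 15535 = (2 - 10)*(1 + 15/(-2)) + 15535 = -8*(1 + 15*(-½)) + 15535 = -8*(1 - 15/2) + 15535 = -8*(-13/2) + 15535 = 52 + 15535 = 15587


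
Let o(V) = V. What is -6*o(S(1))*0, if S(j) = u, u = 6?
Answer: 0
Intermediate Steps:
S(j) = 6
-6*o(S(1))*0 = -6*6*0 = -36*0 = 0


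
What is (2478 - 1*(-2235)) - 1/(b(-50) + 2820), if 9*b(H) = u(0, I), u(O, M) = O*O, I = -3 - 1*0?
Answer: 13290659/2820 ≈ 4713.0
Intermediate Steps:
I = -3 (I = -3 + 0 = -3)
u(O, M) = O²
b(H) = 0 (b(H) = (⅑)*0² = (⅑)*0 = 0)
(2478 - 1*(-2235)) - 1/(b(-50) + 2820) = (2478 - 1*(-2235)) - 1/(0 + 2820) = (2478 + 2235) - 1/2820 = 4713 - 1*1/2820 = 4713 - 1/2820 = 13290659/2820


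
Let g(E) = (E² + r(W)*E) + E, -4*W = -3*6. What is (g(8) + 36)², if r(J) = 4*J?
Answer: 63504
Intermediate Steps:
W = 9/2 (W = -(-3)*6/4 = -¼*(-18) = 9/2 ≈ 4.5000)
g(E) = E² + 19*E (g(E) = (E² + (4*(9/2))*E) + E = (E² + 18*E) + E = E² + 19*E)
(g(8) + 36)² = (8*(19 + 8) + 36)² = (8*27 + 36)² = (216 + 36)² = 252² = 63504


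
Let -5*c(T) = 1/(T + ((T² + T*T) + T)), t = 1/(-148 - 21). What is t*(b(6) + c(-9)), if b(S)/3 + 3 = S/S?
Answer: 4321/121680 ≈ 0.035511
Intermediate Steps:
b(S) = -6 (b(S) = -9 + 3*(S/S) = -9 + 3*1 = -9 + 3 = -6)
t = -1/169 (t = 1/(-169) = -1/169 ≈ -0.0059172)
c(T) = -1/(5*(2*T + 2*T²)) (c(T) = -1/(5*(T + ((T² + T*T) + T))) = -1/(5*(T + ((T² + T²) + T))) = -1/(5*(T + (2*T² + T))) = -1/(5*(T + (T + 2*T²))) = -1/(5*(2*T + 2*T²)))
t*(b(6) + c(-9)) = -(-6 - ⅒/(-9*(1 - 9)))/169 = -(-6 - ⅒*(-⅑)/(-8))/169 = -(-6 - ⅒*(-⅑)*(-⅛))/169 = -(-6 - 1/720)/169 = -1/169*(-4321/720) = 4321/121680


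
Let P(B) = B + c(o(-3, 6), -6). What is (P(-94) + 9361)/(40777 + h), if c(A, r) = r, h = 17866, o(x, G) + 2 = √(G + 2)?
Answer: 9261/58643 ≈ 0.15792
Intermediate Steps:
o(x, G) = -2 + √(2 + G) (o(x, G) = -2 + √(G + 2) = -2 + √(2 + G))
P(B) = -6 + B (P(B) = B - 6 = -6 + B)
(P(-94) + 9361)/(40777 + h) = ((-6 - 94) + 9361)/(40777 + 17866) = (-100 + 9361)/58643 = 9261*(1/58643) = 9261/58643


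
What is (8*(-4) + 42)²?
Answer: 100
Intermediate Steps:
(8*(-4) + 42)² = (-32 + 42)² = 10² = 100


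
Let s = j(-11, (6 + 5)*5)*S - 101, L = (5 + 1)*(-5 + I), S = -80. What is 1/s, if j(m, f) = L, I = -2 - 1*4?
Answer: 1/5179 ≈ 0.00019309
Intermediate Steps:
I = -6 (I = -2 - 4 = -6)
L = -66 (L = (5 + 1)*(-5 - 6) = 6*(-11) = -66)
j(m, f) = -66
s = 5179 (s = -66*(-80) - 101 = 5280 - 101 = 5179)
1/s = 1/5179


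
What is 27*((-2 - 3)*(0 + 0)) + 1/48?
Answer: 1/48 ≈ 0.020833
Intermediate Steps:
27*((-2 - 3)*(0 + 0)) + 1/48 = 27*(-5*0) + 1/48 = 27*0 + 1/48 = 0 + 1/48 = 1/48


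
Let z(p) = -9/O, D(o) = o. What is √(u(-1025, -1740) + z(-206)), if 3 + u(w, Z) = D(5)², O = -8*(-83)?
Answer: √2423434/332 ≈ 4.6890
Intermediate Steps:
O = 664
u(w, Z) = 22 (u(w, Z) = -3 + 5² = -3 + 25 = 22)
z(p) = -9/664
√(u(-1025, -1740) + z(-206)) = √(22 - 9/664) = √(14599/664) = √2423434/332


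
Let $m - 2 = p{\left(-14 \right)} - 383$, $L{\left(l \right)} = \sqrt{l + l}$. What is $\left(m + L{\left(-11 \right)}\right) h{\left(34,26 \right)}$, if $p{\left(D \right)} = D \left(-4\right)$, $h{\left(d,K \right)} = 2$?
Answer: $-650 + 2 i \sqrt{22} \approx -650.0 + 9.3808 i$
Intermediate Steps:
$L{\left(l \right)} = \sqrt{2} \sqrt{l}$ ($L{\left(l \right)} = \sqrt{2 l} = \sqrt{2} \sqrt{l}$)
$p{\left(D \right)} = - 4 D$
$m = -325$ ($m = 2 - 327 = -325$)
$\left(m + L{\left(-11 \right)}\right) h{\left(34,26 \right)} = \left(-325 + \sqrt{2} \sqrt{-11}\right) 2 = \left(-325 + \sqrt{2} i \sqrt{11}\right) 2 = \left(-325 + i \sqrt{22}\right) 2 = -650 + 2 i \sqrt{22}$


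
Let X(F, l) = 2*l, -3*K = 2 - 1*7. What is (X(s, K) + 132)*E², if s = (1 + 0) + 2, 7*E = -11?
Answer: 7018/21 ≈ 334.19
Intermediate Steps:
E = -11/7 (E = (⅐)*(-11) = -11/7 ≈ -1.5714)
s = 3 (s = 1 + 2 = 3)
K = 5/3 (K = -(2 - 1*7)/3 = -(2 - 7)/3 = -⅓*(-5) = 5/3 ≈ 1.6667)
(X(s, K) + 132)*E² = (2*(5/3) + 132)*(-11/7)² = (10/3 + 132)*(121/49) = (406/3)*(121/49) = 7018/21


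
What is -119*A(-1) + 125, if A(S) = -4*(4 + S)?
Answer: 1553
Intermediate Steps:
A(S) = -16 - 4*S
-119*A(-1) + 125 = -119*(-16 - 4*(-1)) + 125 = -119*(-16 + 4) + 125 = -119*(-12) + 125 = 1428 + 125 = 1553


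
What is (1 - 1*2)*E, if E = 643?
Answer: -643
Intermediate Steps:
(1 - 1*2)*E = (1 - 1*2)*643 = (1 - 2)*643 = -1*643 = -643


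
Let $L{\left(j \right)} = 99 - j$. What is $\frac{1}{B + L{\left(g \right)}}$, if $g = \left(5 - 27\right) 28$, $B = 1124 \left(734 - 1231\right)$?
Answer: $- \frac{1}{557913} \approx -1.7924 \cdot 10^{-6}$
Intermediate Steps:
$B = -558628$ ($B = 1124 \left(-497\right) = -558628$)
$g = -616$ ($g = \left(-22\right) 28 = -616$)
$\frac{1}{B + L{\left(g \right)}} = \frac{1}{-558628 + \left(99 - -616\right)} = \frac{1}{-558628 + \left(99 + 616\right)} = \frac{1}{-558628 + 715} = \frac{1}{-557913} = - \frac{1}{557913}$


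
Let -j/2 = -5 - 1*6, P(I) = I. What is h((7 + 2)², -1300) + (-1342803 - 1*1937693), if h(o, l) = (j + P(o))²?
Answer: -3269887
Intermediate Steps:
j = 22 (j = -2*(-5 - 1*6) = -2*(-5 - 6) = -2*(-11) = 22)
h(o, l) = (22 + o)²
h((7 + 2)², -1300) + (-1342803 - 1*1937693) = (22 + (7 + 2)²)² + (-1342803 - 1*1937693) = (22 + 9²)² + (-1342803 - 1937693) = (22 + 81)² - 3280496 = 103² - 3280496 = 10609 - 3280496 = -3269887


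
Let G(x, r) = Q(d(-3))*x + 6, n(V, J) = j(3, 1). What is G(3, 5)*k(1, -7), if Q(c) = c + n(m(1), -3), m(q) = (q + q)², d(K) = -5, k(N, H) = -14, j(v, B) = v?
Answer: 0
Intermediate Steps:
m(q) = 4*q² (m(q) = (2*q)² = 4*q²)
n(V, J) = 3
Q(c) = 3 + c (Q(c) = c + 3 = 3 + c)
G(x, r) = 6 - 2*x (G(x, r) = (3 - 5)*x + 6 = -2*x + 6 = 6 - 2*x)
G(3, 5)*k(1, -7) = (6 - 2*3)*(-14) = (6 - 6)*(-14) = 0*(-14) = 0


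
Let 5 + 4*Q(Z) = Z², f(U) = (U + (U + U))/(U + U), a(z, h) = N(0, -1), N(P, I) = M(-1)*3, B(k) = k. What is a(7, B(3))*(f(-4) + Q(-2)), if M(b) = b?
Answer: -15/4 ≈ -3.7500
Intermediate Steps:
N(P, I) = -3 (N(P, I) = -1*3 = -3)
a(z, h) = -3
f(U) = 3/2 (f(U) = (U + 2*U)/((2*U)) = (3*U)*(1/(2*U)) = 3/2)
Q(Z) = -5/4 + Z²/4
a(7, B(3))*(f(-4) + Q(-2)) = -3*(3/2 + (-5/4 + (¼)*(-2)²)) = -3*(3/2 + (-5/4 + (¼)*4)) = -3*(3/2 + (-5/4 + 1)) = -3*(3/2 - ¼) = -3*5/4 = -15/4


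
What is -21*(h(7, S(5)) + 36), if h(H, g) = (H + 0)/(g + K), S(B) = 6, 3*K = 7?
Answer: -19341/25 ≈ -773.64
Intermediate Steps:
K = 7/3 (K = (⅓)*7 = 7/3 ≈ 2.3333)
h(H, g) = H/(7/3 + g) (h(H, g) = (H + 0)/(g + 7/3) = H/(7/3 + g))
-21*(h(7, S(5)) + 36) = -21*(3*7/(7 + 3*6) + 36) = -21*(3*7/(7 + 18) + 36) = -21*(3*7/25 + 36) = -21*(3*7*(1/25) + 36) = -21*(21/25 + 36) = -21*921/25 = -19341/25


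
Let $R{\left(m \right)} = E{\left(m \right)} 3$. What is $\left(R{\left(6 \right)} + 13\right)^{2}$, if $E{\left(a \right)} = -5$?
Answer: $4$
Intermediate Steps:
$R{\left(m \right)} = -15$ ($R{\left(m \right)} = \left(-5\right) 3 = -15$)
$\left(R{\left(6 \right)} + 13\right)^{2} = \left(-15 + 13\right)^{2} = \left(-2\right)^{2} = 4$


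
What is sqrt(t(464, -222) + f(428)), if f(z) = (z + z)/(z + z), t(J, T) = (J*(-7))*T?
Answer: sqrt(721057) ≈ 849.15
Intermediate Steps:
t(J, T) = -7*J*T (t(J, T) = (-7*J)*T = -7*J*T)
f(z) = 1 (f(z) = (2*z)/((2*z)) = (2*z)*(1/(2*z)) = 1)
sqrt(t(464, -222) + f(428)) = sqrt(-7*464*(-222) + 1) = sqrt(721056 + 1) = sqrt(721057)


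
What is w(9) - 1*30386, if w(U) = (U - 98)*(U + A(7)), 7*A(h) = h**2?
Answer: -31810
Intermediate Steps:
A(h) = h**2/7
w(U) = (-98 + U)*(7 + U) (w(U) = (U - 98)*(U + (1/7)*7**2) = (-98 + U)*(U + (1/7)*49) = (-98 + U)*(U + 7) = (-98 + U)*(7 + U))
w(9) - 1*30386 = (-686 + 9**2 - 91*9) - 1*30386 = (-686 + 81 - 819) - 30386 = -1424 - 30386 = -31810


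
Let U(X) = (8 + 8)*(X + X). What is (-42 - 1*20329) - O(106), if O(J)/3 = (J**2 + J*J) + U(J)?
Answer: -97963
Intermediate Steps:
U(X) = 32*X (U(X) = 16*(2*X) = 32*X)
O(J) = 6*J**2 + 96*J (O(J) = 3*((J**2 + J*J) + 32*J) = 3*((J**2 + J**2) + 32*J) = 3*(2*J**2 + 32*J) = 6*J**2 + 96*J)
(-42 - 1*20329) - O(106) = (-42 - 1*20329) - 6*106*(16 + 106) = (-42 - 20329) - 6*106*122 = -20371 - 1*77592 = -20371 - 77592 = -97963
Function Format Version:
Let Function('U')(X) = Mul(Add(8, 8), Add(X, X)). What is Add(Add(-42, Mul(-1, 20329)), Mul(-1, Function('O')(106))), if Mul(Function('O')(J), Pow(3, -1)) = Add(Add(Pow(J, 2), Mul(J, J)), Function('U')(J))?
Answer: -97963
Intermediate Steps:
Function('U')(X) = Mul(32, X) (Function('U')(X) = Mul(16, Mul(2, X)) = Mul(32, X))
Function('O')(J) = Add(Mul(6, Pow(J, 2)), Mul(96, J)) (Function('O')(J) = Mul(3, Add(Add(Pow(J, 2), Mul(J, J)), Mul(32, J))) = Mul(3, Add(Add(Pow(J, 2), Pow(J, 2)), Mul(32, J))) = Mul(3, Add(Mul(2, Pow(J, 2)), Mul(32, J))) = Add(Mul(6, Pow(J, 2)), Mul(96, J)))
Add(Add(-42, Mul(-1, 20329)), Mul(-1, Function('O')(106))) = Add(Add(-42, Mul(-1, 20329)), Mul(-1, Mul(6, 106, Add(16, 106)))) = Add(Add(-42, -20329), Mul(-1, Mul(6, 106, 122))) = Add(-20371, Mul(-1, 77592)) = Add(-20371, -77592) = -97963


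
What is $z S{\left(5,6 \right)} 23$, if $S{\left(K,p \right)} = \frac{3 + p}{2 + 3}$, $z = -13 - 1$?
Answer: $- \frac{2898}{5} \approx -579.6$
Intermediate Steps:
$z = -14$
$S{\left(K,p \right)} = \frac{3}{5} + \frac{p}{5}$ ($S{\left(K,p \right)} = \frac{3 + p}{5} = \left(3 + p\right) \frac{1}{5} = \frac{3}{5} + \frac{p}{5}$)
$z S{\left(5,6 \right)} 23 = - 14 \left(\frac{3}{5} + \frac{1}{5} \cdot 6\right) 23 = - 14 \left(\frac{3}{5} + \frac{6}{5}\right) 23 = \left(-14\right) \frac{9}{5} \cdot 23 = \left(- \frac{126}{5}\right) 23 = - \frac{2898}{5}$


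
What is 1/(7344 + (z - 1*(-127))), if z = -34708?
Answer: -1/27237 ≈ -3.6715e-5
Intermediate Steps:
1/(7344 + (z - 1*(-127))) = 1/(7344 + (-34708 - 1*(-127))) = 1/(7344 + (-34708 + 127)) = 1/(7344 - 34581) = 1/(-27237) = -1/27237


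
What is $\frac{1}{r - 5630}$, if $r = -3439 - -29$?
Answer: $- \frac{1}{9040} \approx -0.00011062$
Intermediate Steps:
$r = -3410$ ($r = -3439 + 29 = -3410$)
$\frac{1}{r - 5630} = \frac{1}{-3410 - 5630} = \frac{1}{-9040} = - \frac{1}{9040}$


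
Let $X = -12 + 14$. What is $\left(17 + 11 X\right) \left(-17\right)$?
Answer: $-663$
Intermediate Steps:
$X = 2$
$\left(17 + 11 X\right) \left(-17\right) = \left(17 + 11 \cdot 2\right) \left(-17\right) = \left(17 + 22\right) \left(-17\right) = 39 \left(-17\right) = -663$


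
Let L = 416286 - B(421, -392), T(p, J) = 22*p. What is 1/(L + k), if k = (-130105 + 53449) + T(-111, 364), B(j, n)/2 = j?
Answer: 1/336346 ≈ 2.9731e-6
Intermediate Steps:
B(j, n) = 2*j
k = -79098 (k = (-130105 + 53449) + 22*(-111) = -76656 - 2442 = -79098)
L = 415444 (L = 416286 - 2*421 = 416286 - 1*842 = 416286 - 842 = 415444)
1/(L + k) = 1/(415444 - 79098) = 1/336346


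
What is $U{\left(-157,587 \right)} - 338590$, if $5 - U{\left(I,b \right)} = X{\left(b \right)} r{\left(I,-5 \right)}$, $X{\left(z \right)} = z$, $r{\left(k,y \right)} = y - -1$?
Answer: $-336237$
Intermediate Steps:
$r{\left(k,y \right)} = 1 + y$ ($r{\left(k,y \right)} = y + 1 = 1 + y$)
$U{\left(I,b \right)} = 5 + 4 b$ ($U{\left(I,b \right)} = 5 - b \left(1 - 5\right) = 5 - b \left(-4\right) = 5 - - 4 b = 5 + 4 b$)
$U{\left(-157,587 \right)} - 338590 = \left(5 + 4 \cdot 587\right) - 338590 = \left(5 + 2348\right) - 338590 = 2353 - 338590 = -336237$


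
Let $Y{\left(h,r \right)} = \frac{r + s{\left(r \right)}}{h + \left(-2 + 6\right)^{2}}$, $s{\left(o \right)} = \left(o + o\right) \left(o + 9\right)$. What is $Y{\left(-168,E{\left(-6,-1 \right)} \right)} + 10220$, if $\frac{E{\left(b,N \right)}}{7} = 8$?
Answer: $\frac{193263}{19} \approx 10172.0$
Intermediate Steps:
$s{\left(o \right)} = 2 o \left(9 + o\right)$
$E{\left(b,N \right)} = 56$ ($E{\left(b,N \right)} = 7 \cdot 8 = 56$)
$Y{\left(h,r \right)} = \frac{r + 2 r \left(9 + r\right)}{16 + h}$ ($Y{\left(h,r \right)} = \frac{r + 2 r \left(9 + r\right)}{h + \left(-2 + 6\right)^{2}} = \frac{r + 2 r \left(9 + r\right)}{h + 4^{2}} = \frac{r + 2 r \left(9 + r\right)}{h + 16} = \frac{r + 2 r \left(9 + r\right)}{16 + h}$)
$Y{\left(-168,E{\left(-6,-1 \right)} \right)} + 10220 = \frac{56 \left(19 + 2 \cdot 56\right)}{16 - 168} + 10220 = \frac{56 \left(19 + 112\right)}{-152} + 10220 = 56 \left(- \frac{1}{152}\right) 131 + 10220 = - \frac{917}{19} + 10220 = \frac{193263}{19}$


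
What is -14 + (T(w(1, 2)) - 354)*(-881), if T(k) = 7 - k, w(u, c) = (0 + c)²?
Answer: 309217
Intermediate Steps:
w(u, c) = c²
-14 + (T(w(1, 2)) - 354)*(-881) = -14 + ((7 - 1*2²) - 354)*(-881) = -14 + ((7 - 1*4) - 354)*(-881) = -14 + ((7 - 4) - 354)*(-881) = -14 + (3 - 354)*(-881) = -14 - 351*(-881) = -14 + 309231 = 309217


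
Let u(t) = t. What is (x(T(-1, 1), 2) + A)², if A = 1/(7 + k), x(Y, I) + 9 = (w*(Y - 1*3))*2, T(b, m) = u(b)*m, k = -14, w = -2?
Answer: 2304/49 ≈ 47.020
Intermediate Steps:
T(b, m) = b*m
x(Y, I) = 3 - 4*Y (x(Y, I) = -9 - 2*(Y - 1*3)*2 = -9 - 2*(Y - 3)*2 = -9 - 2*(-3 + Y)*2 = -9 + (6 - 2*Y)*2 = -9 + (12 - 4*Y) = 3 - 4*Y)
A = -⅐ (A = 1/(7 - 14) = 1/(-7) = -⅐ ≈ -0.14286)
(x(T(-1, 1), 2) + A)² = ((3 - (-4)) - ⅐)² = ((3 - 4*(-1)) - ⅐)² = ((3 + 4) - ⅐)² = (7 - ⅐)² = (48/7)² = 2304/49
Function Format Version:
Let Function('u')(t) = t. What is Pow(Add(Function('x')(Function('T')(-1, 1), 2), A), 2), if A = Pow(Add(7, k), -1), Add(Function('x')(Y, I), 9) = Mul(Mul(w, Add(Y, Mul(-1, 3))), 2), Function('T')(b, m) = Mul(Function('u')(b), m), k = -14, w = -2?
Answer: Rational(2304, 49) ≈ 47.020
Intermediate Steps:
Function('T')(b, m) = Mul(b, m)
Function('x')(Y, I) = Add(3, Mul(-4, Y)) (Function('x')(Y, I) = Add(-9, Mul(Mul(-2, Add(Y, Mul(-1, 3))), 2)) = Add(-9, Mul(Mul(-2, Add(Y, -3)), 2)) = Add(-9, Mul(Mul(-2, Add(-3, Y)), 2)) = Add(-9, Mul(Add(6, Mul(-2, Y)), 2)) = Add(-9, Add(12, Mul(-4, Y))) = Add(3, Mul(-4, Y)))
A = Rational(-1, 7) (A = Pow(Add(7, -14), -1) = Pow(-7, -1) = Rational(-1, 7) ≈ -0.14286)
Pow(Add(Function('x')(Function('T')(-1, 1), 2), A), 2) = Pow(Add(Add(3, Mul(-4, Mul(-1, 1))), Rational(-1, 7)), 2) = Pow(Add(Add(3, Mul(-4, -1)), Rational(-1, 7)), 2) = Pow(Add(Add(3, 4), Rational(-1, 7)), 2) = Pow(Add(7, Rational(-1, 7)), 2) = Pow(Rational(48, 7), 2) = Rational(2304, 49)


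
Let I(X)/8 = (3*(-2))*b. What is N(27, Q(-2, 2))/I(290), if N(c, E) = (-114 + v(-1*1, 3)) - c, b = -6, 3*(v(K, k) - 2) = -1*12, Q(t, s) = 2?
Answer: -143/288 ≈ -0.49653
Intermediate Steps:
v(K, k) = -2 (v(K, k) = 2 + (-1*12)/3 = 2 + (⅓)*(-12) = 2 - 4 = -2)
I(X) = 288 (I(X) = 8*((3*(-2))*(-6)) = 8*(-6*(-6)) = 8*36 = 288)
N(c, E) = -116 - c (N(c, E) = (-114 - 2) - c = -116 - c)
N(27, Q(-2, 2))/I(290) = (-116 - 1*27)/288 = (-116 - 27)*(1/288) = -143*1/288 = -143/288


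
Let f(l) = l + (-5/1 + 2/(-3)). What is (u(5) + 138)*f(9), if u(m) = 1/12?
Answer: 8285/18 ≈ 460.28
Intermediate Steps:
u(m) = 1/12
f(l) = -17/3 + l (f(l) = l + (-5*1 + 2*(-1/3)) = l + (-5 - 2/3) = l - 17/3 = -17/3 + l)
(u(5) + 138)*f(9) = (1/12 + 138)*(-17/3 + 9) = (1657/12)*(10/3) = 8285/18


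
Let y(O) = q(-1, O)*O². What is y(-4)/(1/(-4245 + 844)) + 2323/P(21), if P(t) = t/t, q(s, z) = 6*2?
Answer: -650669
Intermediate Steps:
q(s, z) = 12
P(t) = 1
y(O) = 12*O²
y(-4)/(1/(-4245 + 844)) + 2323/P(21) = (12*(-4)²)/(1/(-4245 + 844)) + 2323/1 = (12*16)/(1/(-3401)) + 2323*1 = 192/(-1/3401) + 2323 = 192*(-3401) + 2323 = -652992 + 2323 = -650669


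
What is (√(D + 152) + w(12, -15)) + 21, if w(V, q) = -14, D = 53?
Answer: 7 + √205 ≈ 21.318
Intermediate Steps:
(√(D + 152) + w(12, -15)) + 21 = (√(53 + 152) - 14) + 21 = (√205 - 14) + 21 = (-14 + √205) + 21 = 7 + √205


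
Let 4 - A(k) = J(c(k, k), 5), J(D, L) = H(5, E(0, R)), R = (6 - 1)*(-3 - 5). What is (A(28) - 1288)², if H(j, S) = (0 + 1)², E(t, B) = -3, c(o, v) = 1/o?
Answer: 1651225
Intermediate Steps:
R = -40 (R = 5*(-8) = -40)
H(j, S) = 1 (H(j, S) = 1² = 1)
J(D, L) = 1
A(k) = 3 (A(k) = 4 - 1*1 = 4 - 1 = 3)
(A(28) - 1288)² = (3 - 1288)² = (-1285)² = 1651225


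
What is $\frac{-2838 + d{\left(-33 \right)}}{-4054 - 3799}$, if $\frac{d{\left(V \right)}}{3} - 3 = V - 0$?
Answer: $\frac{2928}{7853} \approx 0.37285$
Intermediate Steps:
$d{\left(V \right)} = 9 + 3 V$ ($d{\left(V \right)} = 9 + 3 \left(V - 0\right) = 9 + 3 \left(V + 0\right) = 9 + 3 V$)
$\frac{-2838 + d{\left(-33 \right)}}{-4054 - 3799} = \frac{-2838 + \left(9 + 3 \left(-33\right)\right)}{-4054 - 3799} = \frac{-2838 + \left(9 - 99\right)}{-7853} = \left(-2838 - 90\right) \left(- \frac{1}{7853}\right) = \left(-2928\right) \left(- \frac{1}{7853}\right) = \frac{2928}{7853}$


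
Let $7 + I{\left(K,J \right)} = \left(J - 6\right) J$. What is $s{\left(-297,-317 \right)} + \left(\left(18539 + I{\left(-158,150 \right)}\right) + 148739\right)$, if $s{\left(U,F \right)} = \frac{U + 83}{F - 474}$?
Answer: $\frac{149397175}{791} \approx 1.8887 \cdot 10^{5}$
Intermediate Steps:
$I{\left(K,J \right)} = -7 + J \left(-6 + J\right)$ ($I{\left(K,J \right)} = -7 + \left(J - 6\right) J = -7 + \left(-6 + J\right) J = -7 + J \left(-6 + J\right)$)
$s{\left(U,F \right)} = \frac{83 + U}{-474 + F}$
$s{\left(-297,-317 \right)} + \left(\left(18539 + I{\left(-158,150 \right)}\right) + 148739\right) = \frac{83 - 297}{-474 - 317} + \left(\left(18539 - \left(907 - 22500\right)\right) + 148739\right) = \frac{1}{-791} \left(-214\right) + \left(\left(18539 - -21593\right) + 148739\right) = \left(- \frac{1}{791}\right) \left(-214\right) + \left(\left(18539 + 21593\right) + 148739\right) = \frac{214}{791} + \left(40132 + 148739\right) = \frac{214}{791} + 188871 = \frac{149397175}{791}$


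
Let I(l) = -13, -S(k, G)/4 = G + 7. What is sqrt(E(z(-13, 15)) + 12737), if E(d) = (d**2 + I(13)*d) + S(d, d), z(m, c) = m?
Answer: sqrt(13099) ≈ 114.45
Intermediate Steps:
S(k, G) = -28 - 4*G (S(k, G) = -4*(G + 7) = -4*(7 + G) = -28 - 4*G)
E(d) = -28 + d**2 - 17*d (E(d) = (d**2 - 13*d) + (-28 - 4*d) = -28 + d**2 - 17*d)
sqrt(E(z(-13, 15)) + 12737) = sqrt((-28 + (-13)**2 - 17*(-13)) + 12737) = sqrt((-28 + 169 + 221) + 12737) = sqrt(362 + 12737) = sqrt(13099)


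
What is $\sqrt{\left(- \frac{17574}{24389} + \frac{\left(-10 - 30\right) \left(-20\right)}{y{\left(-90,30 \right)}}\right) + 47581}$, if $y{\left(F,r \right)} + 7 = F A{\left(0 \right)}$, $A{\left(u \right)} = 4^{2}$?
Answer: $\frac{\sqrt{83782825000535}}{41963} \approx 218.13$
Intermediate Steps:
$A{\left(u \right)} = 16$
$y{\left(F,r \right)} = -7 + 16 F$ ($y{\left(F,r \right)} = -7 + F 16 = -7 + 16 F$)
$\sqrt{\left(- \frac{17574}{24389} + \frac{\left(-10 - 30\right) \left(-20\right)}{y{\left(-90,30 \right)}}\right) + 47581} = \sqrt{\left(- \frac{17574}{24389} + \frac{\left(-10 - 30\right) \left(-20\right)}{-7 + 16 \left(-90\right)}\right) + 47581} = \sqrt{\left(\left(-17574\right) \frac{1}{24389} + \frac{\left(-40\right) \left(-20\right)}{-7 - 1440}\right) + 47581} = \sqrt{\left(- \frac{606}{841} + \frac{800}{-1447}\right) + 47581} = \sqrt{\left(- \frac{606}{841} + 800 \left(- \frac{1}{1447}\right)\right) + 47581} = \sqrt{\left(- \frac{606}{841} - \frac{800}{1447}\right) + 47581} = \sqrt{- \frac{1549682}{1216927} + 47581} = \sqrt{\frac{57901053905}{1216927}} = \frac{\sqrt{83782825000535}}{41963}$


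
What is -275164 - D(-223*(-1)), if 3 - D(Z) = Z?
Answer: -274944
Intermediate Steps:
D(Z) = 3 - Z
-275164 - D(-223*(-1)) = -275164 - (3 - (-223)*(-1)) = -275164 - (3 - 1*223) = -275164 - (3 - 223) = -275164 - 1*(-220) = -275164 + 220 = -274944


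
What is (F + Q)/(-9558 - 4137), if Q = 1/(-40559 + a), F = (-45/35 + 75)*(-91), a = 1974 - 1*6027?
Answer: 299257297/610961340 ≈ 0.48981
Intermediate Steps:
a = -4053 (a = 1974 - 6027 = -4053)
F = -6708 (F = (-45*1/35 + 75)*(-91) = (-9/7 + 75)*(-91) = (516/7)*(-91) = -6708)
Q = -1/44612 (Q = 1/(-40559 - 4053) = 1/(-44612) = -1/44612 ≈ -2.2415e-5)
(F + Q)/(-9558 - 4137) = (-6708 - 1/44612)/(-9558 - 4137) = -299257297/44612/(-13695) = -299257297/44612*(-1/13695) = 299257297/610961340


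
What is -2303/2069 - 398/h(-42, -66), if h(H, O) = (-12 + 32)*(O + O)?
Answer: -2628229/2731080 ≈ -0.96234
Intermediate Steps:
h(H, O) = 40*O (h(H, O) = 20*(2*O) = 40*O)
-2303/2069 - 398/h(-42, -66) = -2303/2069 - 398/(40*(-66)) = -2303*1/2069 - 398/(-2640) = -2303/2069 - 398*(-1/2640) = -2303/2069 + 199/1320 = -2628229/2731080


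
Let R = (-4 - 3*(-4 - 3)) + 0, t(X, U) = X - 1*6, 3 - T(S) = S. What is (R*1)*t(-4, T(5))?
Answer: -170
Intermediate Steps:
T(S) = 3 - S
t(X, U) = -6 + X (t(X, U) = X - 6 = -6 + X)
R = 17 (R = (-4 - 3*(-7)) + 0 = (-4 + 21) + 0 = 17 + 0 = 17)
(R*1)*t(-4, T(5)) = (17*1)*(-6 - 4) = 17*(-10) = -170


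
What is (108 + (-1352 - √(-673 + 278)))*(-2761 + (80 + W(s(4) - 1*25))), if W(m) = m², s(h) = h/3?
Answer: 23745472/9 + 19088*I*√395/9 ≈ 2.6384e+6 + 42152.0*I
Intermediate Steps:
s(h) = h/3 (s(h) = h*(⅓) = h/3)
(108 + (-1352 - √(-673 + 278)))*(-2761 + (80 + W(s(4) - 1*25))) = (108 + (-1352 - √(-673 + 278)))*(-2761 + (80 + ((⅓)*4 - 1*25)²)) = (108 + (-1352 - √(-395)))*(-2761 + (80 + (4/3 - 25)²)) = (108 + (-1352 - I*√395))*(-2761 + (80 + (-71/3)²)) = (108 + (-1352 - I*√395))*(-2761 + (80 + 5041/9)) = (-1244 - I*√395)*(-2761 + 5761/9) = (-1244 - I*√395)*(-19088/9) = 23745472/9 + 19088*I*√395/9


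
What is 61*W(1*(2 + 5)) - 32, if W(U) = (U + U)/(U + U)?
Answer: 29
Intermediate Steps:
W(U) = 1 (W(U) = (2*U)/((2*U)) = (2*U)*(1/(2*U)) = 1)
61*W(1*(2 + 5)) - 32 = 61*1 - 32 = 61 - 32 = 29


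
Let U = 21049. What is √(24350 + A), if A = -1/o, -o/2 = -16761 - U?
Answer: 9*√429761296495/37810 ≈ 156.04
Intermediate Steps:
o = 75620 (o = -2*(-16761 - 1*21049) = -2*(-16761 - 21049) = -2*(-37810) = 75620)
A = -1/75620 ≈ -1.3224e-5
√(24350 + A) = √(24350 - 1/75620) = √(1841346999/75620) = 9*√429761296495/37810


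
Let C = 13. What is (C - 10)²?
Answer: 9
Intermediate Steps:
(C - 10)² = (13 - 10)² = 3² = 9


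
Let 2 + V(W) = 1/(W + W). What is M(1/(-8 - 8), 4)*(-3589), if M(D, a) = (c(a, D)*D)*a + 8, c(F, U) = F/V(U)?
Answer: -290709/10 ≈ -29071.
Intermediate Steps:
V(W) = -2 + 1/(2*W) (V(W) = -2 + 1/(W + W) = -2 + 1/(2*W))
c(F, U) = F/(-2 + 1/(2*U))
M(D, a) = 8 - 2*D²*a²/(-1 + 4*D) (M(D, a) = ((-2*a*D/(-1 + 4*D))*D)*a + 8 = ((-2*D*a/(-1 + 4*D))*D)*a + 8 = (-2*a*D²/(-1 + 4*D))*a + 8 = -2*D²*a²/(-1 + 4*D) + 8 = 8 - 2*D²*a²/(-1 + 4*D))
M(1/(-8 - 8), 4)*(-3589) = (2*(-4 + 16/(-8 - 8) - 1*(1/(-8 - 8))²*4²)/(-1 + 4/(-8 - 8)))*(-3589) = (2*(-4 + 16/(-16) - 1*(1/(-16))²*16)/(-1 + 4/(-16)))*(-3589) = (2*(-4 + 16*(-1/16) - 1*(-1/16)²*16)/(-1 + 4*(-1/16)))*(-3589) = (2*(-4 - 1 - 1*1/256*16)/(-1 - ¼))*(-3589) = (2*(-4 - 1 - 1/16)/(-5/4))*(-3589) = (2*(-⅘)*(-81/16))*(-3589) = (81/10)*(-3589) = -290709/10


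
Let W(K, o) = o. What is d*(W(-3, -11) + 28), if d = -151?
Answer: -2567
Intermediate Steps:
d*(W(-3, -11) + 28) = -151*(-11 + 28) = -151*17 = -2567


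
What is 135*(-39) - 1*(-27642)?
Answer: 22377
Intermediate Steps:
135*(-39) - 1*(-27642) = -5265 + 27642 = 22377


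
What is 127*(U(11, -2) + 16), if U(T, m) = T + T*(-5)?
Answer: -3556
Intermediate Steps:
U(T, m) = -4*T (U(T, m) = T - 5*T = -4*T)
127*(U(11, -2) + 16) = 127*(-4*11 + 16) = 127*(-44 + 16) = 127*(-28) = -3556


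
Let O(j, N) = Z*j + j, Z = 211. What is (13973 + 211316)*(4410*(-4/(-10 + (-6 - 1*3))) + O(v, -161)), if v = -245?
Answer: -218354604580/19 ≈ -1.1492e+10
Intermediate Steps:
O(j, N) = 212*j (O(j, N) = 211*j + j = 212*j)
(13973 + 211316)*(4410*(-4/(-10 + (-6 - 1*3))) + O(v, -161)) = (13973 + 211316)*(4410*(-4/(-10 + (-6 - 1*3))) + 212*(-245)) = 225289*(4410*(-4/(-10 + (-6 - 3))) - 51940) = 225289*(4410*(-4/(-10 - 9)) - 51940) = 225289*(4410*(-4/(-19)) - 51940) = 225289*(4410*(-1/19*(-4)) - 51940) = 225289*(4410*(4/19) - 51940) = 225289*(17640/19 - 51940) = 225289*(-969220/19) = -218354604580/19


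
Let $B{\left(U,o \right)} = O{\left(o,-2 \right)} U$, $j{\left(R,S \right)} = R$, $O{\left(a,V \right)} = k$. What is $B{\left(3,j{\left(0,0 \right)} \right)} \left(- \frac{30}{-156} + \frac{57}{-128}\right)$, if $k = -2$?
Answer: $\frac{1263}{832} \approx 1.518$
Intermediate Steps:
$O{\left(a,V \right)} = -2$
$B{\left(U,o \right)} = - 2 U$
$B{\left(3,j{\left(0,0 \right)} \right)} \left(- \frac{30}{-156} + \frac{57}{-128}\right) = \left(-2\right) 3 \left(- \frac{30}{-156} + \frac{57}{-128}\right) = - 6 \left(\left(-30\right) \left(- \frac{1}{156}\right) + 57 \left(- \frac{1}{128}\right)\right) = - 6 \left(\frac{5}{26} - \frac{57}{128}\right) = \left(-6\right) \left(- \frac{421}{1664}\right) = \frac{1263}{832}$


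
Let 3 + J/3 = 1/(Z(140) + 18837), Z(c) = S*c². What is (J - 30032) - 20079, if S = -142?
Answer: -138549873563/2764363 ≈ -50120.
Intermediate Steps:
Z(c) = -142*c²
J = -24879270/2764363 (J = -9 + 3/(-142*140² + 18837) = -9 + 3/(-142*19600 + 18837) = -9 + 3/(-2783200 + 18837) = -9 + 3/(-2764363) = -9 + 3*(-1/2764363) = -9 - 3/2764363 = -24879270/2764363 ≈ -9.0000)
(J - 30032) - 20079 = (-24879270/2764363 - 30032) - 20079 = -83044228886/2764363 - 20079 = -138549873563/2764363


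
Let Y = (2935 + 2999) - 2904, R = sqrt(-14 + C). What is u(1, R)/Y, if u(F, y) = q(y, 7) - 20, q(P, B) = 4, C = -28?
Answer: -8/1515 ≈ -0.0052805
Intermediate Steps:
R = I*sqrt(42) (R = sqrt(-14 - 28) = sqrt(-42) = I*sqrt(42) ≈ 6.4807*I)
Y = 3030 (Y = 5934 - 2904 = 3030)
u(F, y) = -16 (u(F, y) = 4 - 20 = -16)
u(1, R)/Y = -16/3030 = -16*1/3030 = -8/1515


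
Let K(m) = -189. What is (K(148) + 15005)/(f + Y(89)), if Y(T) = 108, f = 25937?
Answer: 14816/26045 ≈ 0.56886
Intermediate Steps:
(K(148) + 15005)/(f + Y(89)) = (-189 + 15005)/(25937 + 108) = 14816/26045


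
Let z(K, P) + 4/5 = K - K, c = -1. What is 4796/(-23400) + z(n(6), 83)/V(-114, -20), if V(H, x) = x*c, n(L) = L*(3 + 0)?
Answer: -1433/5850 ≈ -0.24496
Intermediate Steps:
n(L) = 3*L (n(L) = L*3 = 3*L)
V(H, x) = -x (V(H, x) = x*(-1) = -x)
z(K, P) = -⅘ (z(K, P) = -⅘ + (K - K) = -⅘ + 0 = -⅘)
4796/(-23400) + z(n(6), 83)/V(-114, -20) = 4796/(-23400) - 4/(5*((-1*(-20)))) = 4796*(-1/23400) - ⅘/20 = -1199/5850 - ⅘*1/20 = -1199/5850 - 1/25 = -1433/5850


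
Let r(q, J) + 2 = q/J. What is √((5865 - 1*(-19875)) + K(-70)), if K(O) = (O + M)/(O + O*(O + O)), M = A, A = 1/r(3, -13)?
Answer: 3*√227712875401410/282170 ≈ 160.44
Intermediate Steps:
r(q, J) = -2 + q/J
A = -13/29 (A = 1/(-2 + 3/(-13)) = 1/(-2 + 3*(-1/13)) = 1/(-2 - 3/13) = 1/(-29/13) = -13/29 ≈ -0.44828)
M = -13/29 ≈ -0.44828
K(O) = (-13/29 + O)/(O + 2*O²) (K(O) = (O - 13/29)/(O + O*(O + O)) = (-13/29 + O)/(O + O*(2*O)) = (-13/29 + O)/(O + 2*O²))
√((5865 - 1*(-19875)) + K(-70)) = √((5865 - 1*(-19875)) + (-13/29 - 70)/((-70)*(1 + 2*(-70)))) = √((5865 + 19875) - 1/70*(-2043/29)/(1 - 140)) = √(25740 - 1/70*(-2043/29)/(-139)) = √(25740 - 1/70*(-1/139)*(-2043/29)) = √(25740 - 2043/282170) = √(7263053757/282170) = 3*√227712875401410/282170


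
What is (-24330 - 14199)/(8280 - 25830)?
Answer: 1427/650 ≈ 2.1954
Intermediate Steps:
(-24330 - 14199)/(8280 - 25830) = -38529/(-17550) = -38529*(-1/17550) = 1427/650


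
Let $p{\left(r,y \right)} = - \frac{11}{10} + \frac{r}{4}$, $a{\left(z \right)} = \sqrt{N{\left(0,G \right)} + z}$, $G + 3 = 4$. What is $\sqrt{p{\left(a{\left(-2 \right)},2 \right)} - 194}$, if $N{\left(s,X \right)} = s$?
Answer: $\frac{\sqrt{-19510 + 25 i \sqrt{2}}}{10} \approx 0.012656 + 13.968 i$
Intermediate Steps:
$G = 1$ ($G = -3 + 4 = 1$)
$a{\left(z \right)} = \sqrt{z}$ ($a{\left(z \right)} = \sqrt{0 + z} = \sqrt{z}$)
$p{\left(r,y \right)} = - \frac{11}{10} + \frac{r}{4}$ ($p{\left(r,y \right)} = \left(-11\right) \frac{1}{10} + r \frac{1}{4} = - \frac{11}{10} + \frac{r}{4}$)
$\sqrt{p{\left(a{\left(-2 \right)},2 \right)} - 194} = \sqrt{\left(- \frac{11}{10} + \frac{\sqrt{-2}}{4}\right) - 194} = \sqrt{\left(- \frac{11}{10} + \frac{i \sqrt{2}}{4}\right) - 194} = \sqrt{- \frac{1951}{10} + \frac{i \sqrt{2}}{4}}$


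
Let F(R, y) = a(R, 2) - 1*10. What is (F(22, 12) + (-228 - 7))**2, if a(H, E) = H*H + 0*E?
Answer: 57121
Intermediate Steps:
a(H, E) = H**2 (a(H, E) = H**2 + 0 = H**2)
F(R, y) = -10 + R**2 (F(R, y) = R**2 - 1*10 = R**2 - 10 = -10 + R**2)
(F(22, 12) + (-228 - 7))**2 = ((-10 + 22**2) + (-228 - 7))**2 = ((-10 + 484) - 235)**2 = (474 - 235)**2 = 239**2 = 57121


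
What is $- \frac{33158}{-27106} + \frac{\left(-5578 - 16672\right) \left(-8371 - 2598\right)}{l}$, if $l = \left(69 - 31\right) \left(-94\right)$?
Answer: $- \frac{1653844674031}{24205658} \approx -68325.0$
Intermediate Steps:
$l = -3572$ ($l = 38 \left(-94\right) = -3572$)
$- \frac{33158}{-27106} + \frac{\left(-5578 - 16672\right) \left(-8371 - 2598\right)}{l} = - \frac{33158}{-27106} + \frac{\left(-5578 - 16672\right) \left(-8371 - 2598\right)}{-3572} = \left(-33158\right) \left(- \frac{1}{27106}\right) + \left(-22250\right) \left(-10969\right) \left(- \frac{1}{3572}\right) = \frac{16579}{13553} + 244060250 \left(- \frac{1}{3572}\right) = \frac{16579}{13553} - \frac{122030125}{1786} = - \frac{1653844674031}{24205658}$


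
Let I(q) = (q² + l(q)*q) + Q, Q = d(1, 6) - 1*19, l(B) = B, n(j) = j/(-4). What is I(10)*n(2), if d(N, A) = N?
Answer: -91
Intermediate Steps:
n(j) = -j/4 (n(j) = j*(-¼) = -j/4)
Q = -18 (Q = 1 - 1*19 = 1 - 19 = -18)
I(q) = -18 + 2*q² (I(q) = (q² + q*q) - 18 = (q² + q²) - 18 = 2*q² - 18 = -18 + 2*q²)
I(10)*n(2) = (-18 + 2*10²)*(-¼*2) = (-18 + 2*100)*(-½) = (-18 + 200)*(-½) = 182*(-½) = -91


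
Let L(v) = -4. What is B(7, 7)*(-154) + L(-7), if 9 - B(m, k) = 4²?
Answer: 1074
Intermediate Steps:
B(m, k) = -7 (B(m, k) = 9 - 1*4² = 9 - 1*16 = 9 - 16 = -7)
B(7, 7)*(-154) + L(-7) = -7*(-154) - 4 = 1078 - 4 = 1074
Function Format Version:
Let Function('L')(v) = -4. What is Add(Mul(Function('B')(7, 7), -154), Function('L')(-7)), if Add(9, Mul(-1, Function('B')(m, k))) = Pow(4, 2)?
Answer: 1074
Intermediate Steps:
Function('B')(m, k) = -7 (Function('B')(m, k) = Add(9, Mul(-1, Pow(4, 2))) = Add(9, Mul(-1, 16)) = Add(9, -16) = -7)
Add(Mul(Function('B')(7, 7), -154), Function('L')(-7)) = Add(Mul(-7, -154), -4) = Add(1078, -4) = 1074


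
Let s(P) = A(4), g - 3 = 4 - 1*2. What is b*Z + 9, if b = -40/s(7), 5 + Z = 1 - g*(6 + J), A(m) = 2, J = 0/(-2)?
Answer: 689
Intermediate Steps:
J = 0 (J = 0*(-1/2) = 0)
g = 5 (g = 3 + (4 - 1*2) = 3 + (4 - 2) = 3 + 2 = 5)
s(P) = 2
Z = -34 (Z = -5 + (1 - 5*(6 + 0)) = -5 + (1 - 5*6) = -5 + (1 - 1*30) = -5 + (1 - 30) = -5 - 29 = -34)
b = -20 (b = -40/2 = -40*1/2 = -20)
b*Z + 9 = -20*(-34) + 9 = 680 + 9 = 689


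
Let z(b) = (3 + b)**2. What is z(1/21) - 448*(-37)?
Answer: 7314112/441 ≈ 16585.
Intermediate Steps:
z(1/21) - 448*(-37) = (3 + 1/21)**2 - 448*(-37) = (3 + 1/21)**2 + 16576 = (64/21)**2 + 16576 = 4096/441 + 16576 = 7314112/441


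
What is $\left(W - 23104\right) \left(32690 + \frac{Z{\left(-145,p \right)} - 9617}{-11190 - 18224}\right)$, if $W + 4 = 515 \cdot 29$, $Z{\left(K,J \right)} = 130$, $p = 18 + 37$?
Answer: $- \frac{714433988221}{2674} \approx -2.6718 \cdot 10^{8}$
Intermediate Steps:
$p = 55$
$W = 14931$ ($W = -4 + 515 \cdot 29 = -4 + 14935 = 14931$)
$\left(W - 23104\right) \left(32690 + \frac{Z{\left(-145,p \right)} - 9617}{-11190 - 18224}\right) = \left(14931 - 23104\right) \left(32690 + \frac{130 - 9617}{-11190 - 18224}\right) = - 8173 \left(32690 - \frac{9487}{-29414}\right) = - 8173 \left(32690 - - \frac{9487}{29414}\right) = - 8173 \left(32690 + \frac{9487}{29414}\right) = \left(-8173\right) \frac{961553147}{29414} = - \frac{714433988221}{2674}$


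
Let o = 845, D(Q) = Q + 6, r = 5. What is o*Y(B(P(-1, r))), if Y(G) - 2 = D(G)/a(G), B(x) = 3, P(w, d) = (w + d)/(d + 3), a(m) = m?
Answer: 4225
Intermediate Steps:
P(w, d) = (d + w)/(3 + d)
D(Q) = 6 + Q
Y(G) = 2 + (6 + G)/G
o*Y(B(P(-1, r))) = 845*(3 + 6/3) = 845*(3 + 6*(1/3)) = 845*(3 + 2) = 845*5 = 4225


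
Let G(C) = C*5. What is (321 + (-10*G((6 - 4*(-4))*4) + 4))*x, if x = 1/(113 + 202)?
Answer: -815/63 ≈ -12.937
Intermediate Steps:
x = 1/315 ≈ 0.0031746
G(C) = 5*C
(321 + (-10*G((6 - 4*(-4))*4) + 4))*x = (321 + (-50*(6 - 4*(-4))*4 + 4))*(1/315) = (321 + (-50*(6 + 16)*4 + 4))*(1/315) = (321 + (-50*22*4 + 4))*(1/315) = (321 + (-50*88 + 4))*(1/315) = (321 + (-10*440 + 4))*(1/315) = (321 + (-4400 + 4))*(1/315) = (321 - 4396)*(1/315) = -4075*1/315 = -815/63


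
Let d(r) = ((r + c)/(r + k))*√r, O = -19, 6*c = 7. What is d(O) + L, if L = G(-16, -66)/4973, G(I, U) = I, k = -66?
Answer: -16/4973 + 107*I*√19/510 ≈ -0.0032174 + 0.91451*I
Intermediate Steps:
c = 7/6 (c = (⅙)*7 = 7/6 ≈ 1.1667)
L = -16/4973 ≈ -0.0032174
d(r) = √r*(7/6 + r)/(-66 + r) (d(r) = ((r + 7/6)/(r - 66))*√r = ((7/6 + r)/(-66 + r))*√r = √r*(7/6 + r)/(-66 + r))
d(O) + L = √(-19)*(7/6 - 19)/(-66 - 19) - 16/4973 = (I*√19)*(-107/6)/(-85) - 16/4973 = (I*√19)*(-1/85)*(-107/6) - 16/4973 = 107*I*√19/510 - 16/4973 = -16/4973 + 107*I*√19/510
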